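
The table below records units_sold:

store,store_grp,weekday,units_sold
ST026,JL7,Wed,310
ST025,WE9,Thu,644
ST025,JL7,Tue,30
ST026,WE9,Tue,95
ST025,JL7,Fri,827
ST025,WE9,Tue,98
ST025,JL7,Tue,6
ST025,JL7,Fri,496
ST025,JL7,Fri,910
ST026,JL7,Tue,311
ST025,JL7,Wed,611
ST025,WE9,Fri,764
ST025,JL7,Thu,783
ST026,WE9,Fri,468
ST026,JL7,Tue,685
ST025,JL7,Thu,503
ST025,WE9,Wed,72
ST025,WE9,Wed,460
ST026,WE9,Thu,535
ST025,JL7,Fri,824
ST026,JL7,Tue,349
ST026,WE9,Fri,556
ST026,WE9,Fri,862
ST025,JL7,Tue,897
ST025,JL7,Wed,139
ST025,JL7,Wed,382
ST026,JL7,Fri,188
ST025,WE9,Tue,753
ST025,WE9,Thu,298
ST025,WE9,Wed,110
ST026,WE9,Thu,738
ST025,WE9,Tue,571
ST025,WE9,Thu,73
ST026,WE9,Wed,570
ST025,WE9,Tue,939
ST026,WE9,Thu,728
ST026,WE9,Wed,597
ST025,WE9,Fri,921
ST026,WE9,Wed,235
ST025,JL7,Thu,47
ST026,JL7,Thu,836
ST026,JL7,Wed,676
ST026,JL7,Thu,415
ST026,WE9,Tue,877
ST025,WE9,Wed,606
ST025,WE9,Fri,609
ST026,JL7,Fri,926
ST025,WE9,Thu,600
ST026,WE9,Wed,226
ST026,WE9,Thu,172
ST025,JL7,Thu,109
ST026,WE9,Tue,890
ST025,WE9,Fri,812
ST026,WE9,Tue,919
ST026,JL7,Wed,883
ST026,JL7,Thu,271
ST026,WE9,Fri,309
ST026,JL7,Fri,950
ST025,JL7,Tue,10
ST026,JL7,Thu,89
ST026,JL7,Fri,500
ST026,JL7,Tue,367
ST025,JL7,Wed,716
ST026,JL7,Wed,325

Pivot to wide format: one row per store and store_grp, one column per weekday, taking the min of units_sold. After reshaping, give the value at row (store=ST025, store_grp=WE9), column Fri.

609

Rows with store=ST025, store_grp=WE9 and weekday=Fri: units_sold values are 764, 921, 609, 812.
min(764, 921, 609, 812) = 609.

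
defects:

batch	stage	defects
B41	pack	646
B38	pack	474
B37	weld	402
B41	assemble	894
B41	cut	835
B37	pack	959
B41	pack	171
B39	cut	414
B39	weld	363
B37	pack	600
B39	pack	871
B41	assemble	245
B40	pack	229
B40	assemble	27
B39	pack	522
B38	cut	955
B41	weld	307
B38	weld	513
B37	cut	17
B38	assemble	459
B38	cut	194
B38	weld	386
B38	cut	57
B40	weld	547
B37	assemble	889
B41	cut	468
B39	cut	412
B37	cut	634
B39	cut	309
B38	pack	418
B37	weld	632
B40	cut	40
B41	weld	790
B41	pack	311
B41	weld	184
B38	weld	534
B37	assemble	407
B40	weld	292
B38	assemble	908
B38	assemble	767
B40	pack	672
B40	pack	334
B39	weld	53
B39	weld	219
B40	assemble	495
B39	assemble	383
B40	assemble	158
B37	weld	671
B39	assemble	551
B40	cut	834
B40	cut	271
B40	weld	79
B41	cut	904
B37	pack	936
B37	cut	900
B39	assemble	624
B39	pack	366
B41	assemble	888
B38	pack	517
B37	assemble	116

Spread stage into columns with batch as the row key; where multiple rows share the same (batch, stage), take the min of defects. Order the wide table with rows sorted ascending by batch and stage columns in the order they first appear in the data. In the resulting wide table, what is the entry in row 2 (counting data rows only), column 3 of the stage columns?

With rows sorted ascending by batch, row 2 is batch=B38. stage columns in first-appearance order: pack, weld, assemble, cut; column 3 is assemble.
Long rows with batch=B38, stage=assemble: min(459, 908, 767) = 459.

459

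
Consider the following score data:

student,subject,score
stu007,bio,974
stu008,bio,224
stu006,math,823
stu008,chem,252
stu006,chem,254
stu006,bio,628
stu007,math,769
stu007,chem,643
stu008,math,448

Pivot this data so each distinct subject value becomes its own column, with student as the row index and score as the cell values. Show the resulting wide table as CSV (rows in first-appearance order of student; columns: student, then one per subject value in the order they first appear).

Columns: student plus the 3 distinct subject values (bio, math, chem).
For example, row stu007 column bio takes score=974 from the long row (stu007, bio).

student,bio,math,chem
stu007,974,769,643
stu008,224,448,252
stu006,628,823,254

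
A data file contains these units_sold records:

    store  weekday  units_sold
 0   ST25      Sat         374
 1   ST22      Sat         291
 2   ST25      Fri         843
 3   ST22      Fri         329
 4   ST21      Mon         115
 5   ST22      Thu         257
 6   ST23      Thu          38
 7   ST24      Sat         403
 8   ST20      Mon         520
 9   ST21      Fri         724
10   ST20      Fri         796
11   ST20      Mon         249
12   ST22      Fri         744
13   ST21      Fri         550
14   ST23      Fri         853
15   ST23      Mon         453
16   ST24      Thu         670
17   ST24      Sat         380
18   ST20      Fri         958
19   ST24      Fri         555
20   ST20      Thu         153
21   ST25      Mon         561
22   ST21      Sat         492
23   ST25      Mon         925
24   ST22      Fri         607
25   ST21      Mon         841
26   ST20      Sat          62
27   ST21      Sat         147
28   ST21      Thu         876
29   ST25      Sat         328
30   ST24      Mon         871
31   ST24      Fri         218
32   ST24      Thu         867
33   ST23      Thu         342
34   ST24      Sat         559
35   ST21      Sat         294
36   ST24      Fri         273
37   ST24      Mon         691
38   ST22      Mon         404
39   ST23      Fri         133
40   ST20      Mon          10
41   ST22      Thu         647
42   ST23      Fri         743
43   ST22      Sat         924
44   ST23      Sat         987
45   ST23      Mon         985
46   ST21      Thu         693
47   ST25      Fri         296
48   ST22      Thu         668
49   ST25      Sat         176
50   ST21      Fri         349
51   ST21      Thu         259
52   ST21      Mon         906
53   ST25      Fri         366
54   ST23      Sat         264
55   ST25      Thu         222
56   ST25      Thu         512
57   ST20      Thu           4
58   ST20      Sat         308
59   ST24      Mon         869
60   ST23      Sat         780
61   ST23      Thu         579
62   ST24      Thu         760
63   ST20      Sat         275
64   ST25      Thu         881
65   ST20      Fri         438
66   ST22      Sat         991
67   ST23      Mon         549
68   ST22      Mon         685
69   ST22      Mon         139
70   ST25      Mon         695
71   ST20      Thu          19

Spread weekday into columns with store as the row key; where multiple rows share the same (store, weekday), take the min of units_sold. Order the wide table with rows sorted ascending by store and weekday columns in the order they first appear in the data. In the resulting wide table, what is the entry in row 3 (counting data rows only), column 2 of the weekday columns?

With rows sorted ascending by store, row 3 is store=ST22. weekday columns in first-appearance order: Sat, Fri, Mon, Thu; column 2 is Fri.
Long rows with store=ST22, weekday=Fri: min(329, 744, 607) = 329.

329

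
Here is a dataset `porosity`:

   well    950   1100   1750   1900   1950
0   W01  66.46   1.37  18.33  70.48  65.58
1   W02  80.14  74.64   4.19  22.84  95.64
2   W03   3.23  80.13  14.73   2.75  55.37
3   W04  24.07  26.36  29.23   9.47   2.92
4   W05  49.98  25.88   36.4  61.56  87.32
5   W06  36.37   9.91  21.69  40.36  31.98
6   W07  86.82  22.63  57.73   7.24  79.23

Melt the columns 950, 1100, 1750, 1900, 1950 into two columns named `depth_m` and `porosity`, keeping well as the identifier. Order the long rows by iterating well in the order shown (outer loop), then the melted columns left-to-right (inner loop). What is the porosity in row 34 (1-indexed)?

7.24

35 rows total (7 × 5). Row 34: index ⌊(34-1)/5⌋ = 6 into well → W07; (34-1) mod 5 = 3 into the melted columns → 1900.
So row 34 is (W07, 1900, 7.24); porosity = 7.24.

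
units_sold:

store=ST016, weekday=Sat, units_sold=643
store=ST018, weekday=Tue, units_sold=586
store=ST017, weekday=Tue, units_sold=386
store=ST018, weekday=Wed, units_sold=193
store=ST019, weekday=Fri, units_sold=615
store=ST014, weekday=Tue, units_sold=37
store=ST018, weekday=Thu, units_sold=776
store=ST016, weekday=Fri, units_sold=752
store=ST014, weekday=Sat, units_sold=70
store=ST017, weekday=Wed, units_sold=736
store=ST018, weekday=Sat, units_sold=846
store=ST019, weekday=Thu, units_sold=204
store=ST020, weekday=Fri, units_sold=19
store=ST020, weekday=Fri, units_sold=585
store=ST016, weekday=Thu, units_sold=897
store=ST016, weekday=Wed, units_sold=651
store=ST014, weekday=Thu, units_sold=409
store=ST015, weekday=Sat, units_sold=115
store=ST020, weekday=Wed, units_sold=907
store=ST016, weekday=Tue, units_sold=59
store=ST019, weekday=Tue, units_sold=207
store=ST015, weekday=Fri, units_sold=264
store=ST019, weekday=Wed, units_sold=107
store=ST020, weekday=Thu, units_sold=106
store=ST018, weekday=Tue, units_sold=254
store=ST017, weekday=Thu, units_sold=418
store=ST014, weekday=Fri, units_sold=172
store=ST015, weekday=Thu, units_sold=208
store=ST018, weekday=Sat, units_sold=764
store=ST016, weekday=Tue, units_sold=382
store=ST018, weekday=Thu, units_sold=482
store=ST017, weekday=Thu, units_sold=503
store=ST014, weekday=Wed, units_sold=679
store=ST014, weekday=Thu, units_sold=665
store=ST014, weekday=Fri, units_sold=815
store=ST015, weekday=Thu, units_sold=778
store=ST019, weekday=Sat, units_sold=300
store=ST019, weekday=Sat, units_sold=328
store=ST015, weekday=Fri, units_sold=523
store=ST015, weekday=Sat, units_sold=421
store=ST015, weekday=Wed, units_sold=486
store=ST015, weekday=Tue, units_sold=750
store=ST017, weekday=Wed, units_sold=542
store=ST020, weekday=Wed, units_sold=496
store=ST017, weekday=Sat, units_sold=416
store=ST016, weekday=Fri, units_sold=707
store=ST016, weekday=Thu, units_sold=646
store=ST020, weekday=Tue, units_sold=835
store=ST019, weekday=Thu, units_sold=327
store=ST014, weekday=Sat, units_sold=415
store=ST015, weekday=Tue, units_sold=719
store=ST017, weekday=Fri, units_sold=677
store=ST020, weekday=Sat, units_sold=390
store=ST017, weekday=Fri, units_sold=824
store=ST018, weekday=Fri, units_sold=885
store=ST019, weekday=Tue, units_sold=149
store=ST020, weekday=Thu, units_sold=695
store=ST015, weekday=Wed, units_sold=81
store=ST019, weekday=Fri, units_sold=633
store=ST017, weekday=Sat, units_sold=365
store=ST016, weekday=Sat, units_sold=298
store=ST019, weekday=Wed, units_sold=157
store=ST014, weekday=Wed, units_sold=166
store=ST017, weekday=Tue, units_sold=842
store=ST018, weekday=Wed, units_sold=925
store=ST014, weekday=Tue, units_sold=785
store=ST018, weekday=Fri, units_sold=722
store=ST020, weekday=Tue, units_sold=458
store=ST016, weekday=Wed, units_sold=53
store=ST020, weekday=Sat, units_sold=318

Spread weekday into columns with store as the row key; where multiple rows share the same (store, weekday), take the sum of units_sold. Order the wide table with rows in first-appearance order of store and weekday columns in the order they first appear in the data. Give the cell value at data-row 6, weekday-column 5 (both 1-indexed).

With rows in first-appearance order of store, row 6 is store=ST020. weekday columns in first-appearance order: Sat, Tue, Wed, Fri, Thu; column 5 is Thu.
Long rows with store=ST020, weekday=Thu: 106 + 695 = 801.

801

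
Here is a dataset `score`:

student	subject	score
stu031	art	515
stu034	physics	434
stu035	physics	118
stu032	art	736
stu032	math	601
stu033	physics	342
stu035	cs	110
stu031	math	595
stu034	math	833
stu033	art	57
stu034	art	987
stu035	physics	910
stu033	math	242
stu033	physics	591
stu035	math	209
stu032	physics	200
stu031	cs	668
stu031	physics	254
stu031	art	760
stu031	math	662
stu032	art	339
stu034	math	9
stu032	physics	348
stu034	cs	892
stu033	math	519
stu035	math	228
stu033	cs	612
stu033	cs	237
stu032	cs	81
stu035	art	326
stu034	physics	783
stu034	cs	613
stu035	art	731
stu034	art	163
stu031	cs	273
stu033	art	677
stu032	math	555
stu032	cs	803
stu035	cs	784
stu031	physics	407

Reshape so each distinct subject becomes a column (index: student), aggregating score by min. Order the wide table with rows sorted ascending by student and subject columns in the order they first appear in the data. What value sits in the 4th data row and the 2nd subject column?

With rows sorted ascending by student, row 4 is student=stu034. subject columns in first-appearance order: art, physics, math, cs; column 2 is physics.
Long rows with student=stu034, subject=physics: min(434, 783) = 434.

434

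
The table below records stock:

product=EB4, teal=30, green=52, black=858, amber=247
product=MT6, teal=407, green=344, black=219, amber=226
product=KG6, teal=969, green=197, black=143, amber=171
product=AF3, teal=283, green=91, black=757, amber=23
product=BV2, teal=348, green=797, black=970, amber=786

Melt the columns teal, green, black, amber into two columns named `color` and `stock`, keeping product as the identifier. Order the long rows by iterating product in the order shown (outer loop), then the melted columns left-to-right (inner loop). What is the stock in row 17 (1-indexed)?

20 rows total (5 × 4). Row 17: index ⌊(17-1)/4⌋ = 4 into product → BV2; (17-1) mod 4 = 0 into the melted columns → teal.
So row 17 is (BV2, teal, 348); stock = 348.

348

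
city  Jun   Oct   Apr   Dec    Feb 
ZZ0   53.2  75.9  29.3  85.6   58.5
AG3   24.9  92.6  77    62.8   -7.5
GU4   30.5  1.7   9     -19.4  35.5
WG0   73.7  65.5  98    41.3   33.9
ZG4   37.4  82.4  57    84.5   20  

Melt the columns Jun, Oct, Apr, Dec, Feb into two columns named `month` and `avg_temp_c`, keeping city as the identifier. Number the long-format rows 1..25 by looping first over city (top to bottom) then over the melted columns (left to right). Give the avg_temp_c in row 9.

62.8

25 rows total (5 × 5). Row 9: index ⌊(9-1)/5⌋ = 1 into city → AG3; (9-1) mod 5 = 3 into the melted columns → Dec.
So row 9 is (AG3, Dec, 62.8); avg_temp_c = 62.8.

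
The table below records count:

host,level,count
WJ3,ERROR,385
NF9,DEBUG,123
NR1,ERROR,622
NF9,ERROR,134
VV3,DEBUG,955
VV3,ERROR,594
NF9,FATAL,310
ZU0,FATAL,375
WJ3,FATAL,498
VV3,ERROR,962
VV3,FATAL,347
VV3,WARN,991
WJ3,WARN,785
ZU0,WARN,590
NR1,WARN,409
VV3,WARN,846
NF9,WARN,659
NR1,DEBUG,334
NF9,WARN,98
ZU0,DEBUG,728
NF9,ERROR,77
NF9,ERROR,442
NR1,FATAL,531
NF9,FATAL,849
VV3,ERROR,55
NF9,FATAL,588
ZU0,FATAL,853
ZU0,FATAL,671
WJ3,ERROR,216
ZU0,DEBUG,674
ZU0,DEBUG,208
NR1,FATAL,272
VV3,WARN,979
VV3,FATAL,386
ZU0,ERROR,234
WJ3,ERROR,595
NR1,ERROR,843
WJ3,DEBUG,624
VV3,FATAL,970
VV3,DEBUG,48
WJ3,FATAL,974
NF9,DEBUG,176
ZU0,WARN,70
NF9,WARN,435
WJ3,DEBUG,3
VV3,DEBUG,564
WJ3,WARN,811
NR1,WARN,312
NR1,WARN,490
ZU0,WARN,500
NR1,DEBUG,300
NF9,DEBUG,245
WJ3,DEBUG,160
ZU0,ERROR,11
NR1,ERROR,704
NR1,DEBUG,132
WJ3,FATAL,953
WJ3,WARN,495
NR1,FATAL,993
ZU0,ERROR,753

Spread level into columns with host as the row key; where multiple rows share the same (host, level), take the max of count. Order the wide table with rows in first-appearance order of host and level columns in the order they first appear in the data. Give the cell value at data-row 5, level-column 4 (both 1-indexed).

With rows in first-appearance order of host, row 5 is host=ZU0. level columns in first-appearance order: ERROR, DEBUG, FATAL, WARN; column 4 is WARN.
Long rows with host=ZU0, level=WARN: max(590, 70, 500) = 590.

590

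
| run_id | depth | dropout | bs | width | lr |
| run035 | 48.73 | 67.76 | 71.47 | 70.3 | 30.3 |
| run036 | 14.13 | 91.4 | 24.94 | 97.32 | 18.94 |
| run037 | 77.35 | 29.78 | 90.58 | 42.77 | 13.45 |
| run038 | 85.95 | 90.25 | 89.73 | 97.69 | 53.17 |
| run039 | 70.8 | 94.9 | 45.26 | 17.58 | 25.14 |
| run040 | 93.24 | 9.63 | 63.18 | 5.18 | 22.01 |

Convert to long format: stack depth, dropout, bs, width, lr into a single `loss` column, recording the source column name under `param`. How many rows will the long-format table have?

30

6 run_id values × 5 melted columns = 30 rows.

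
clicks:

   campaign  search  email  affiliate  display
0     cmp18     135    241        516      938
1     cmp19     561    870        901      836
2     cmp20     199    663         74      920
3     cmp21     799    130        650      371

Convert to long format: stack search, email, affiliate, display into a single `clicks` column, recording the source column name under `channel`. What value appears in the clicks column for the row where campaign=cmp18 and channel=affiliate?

Unpivoting turns each (campaign, wide-column) pair into one long row.
The wide cell at row cmp18, column affiliate holds 516, so the long row (cmp18, affiliate) has clicks=516.

516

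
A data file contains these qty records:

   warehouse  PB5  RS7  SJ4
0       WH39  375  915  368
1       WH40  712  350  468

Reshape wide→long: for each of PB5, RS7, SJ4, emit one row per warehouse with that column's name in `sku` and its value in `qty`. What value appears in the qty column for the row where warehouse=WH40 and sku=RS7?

350

Unpivoting turns each (warehouse, wide-column) pair into one long row.
The wide cell at row WH40, column RS7 holds 350, so the long row (WH40, RS7) has qty=350.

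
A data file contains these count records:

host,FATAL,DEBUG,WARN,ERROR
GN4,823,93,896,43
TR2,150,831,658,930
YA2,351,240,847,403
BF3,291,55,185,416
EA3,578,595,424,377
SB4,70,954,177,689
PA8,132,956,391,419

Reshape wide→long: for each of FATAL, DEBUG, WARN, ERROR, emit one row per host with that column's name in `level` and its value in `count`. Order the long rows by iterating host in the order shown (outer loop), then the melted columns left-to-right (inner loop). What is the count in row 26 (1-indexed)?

28 rows total (7 × 4). Row 26: index ⌊(26-1)/4⌋ = 6 into host → PA8; (26-1) mod 4 = 1 into the melted columns → DEBUG.
So row 26 is (PA8, DEBUG, 956); count = 956.

956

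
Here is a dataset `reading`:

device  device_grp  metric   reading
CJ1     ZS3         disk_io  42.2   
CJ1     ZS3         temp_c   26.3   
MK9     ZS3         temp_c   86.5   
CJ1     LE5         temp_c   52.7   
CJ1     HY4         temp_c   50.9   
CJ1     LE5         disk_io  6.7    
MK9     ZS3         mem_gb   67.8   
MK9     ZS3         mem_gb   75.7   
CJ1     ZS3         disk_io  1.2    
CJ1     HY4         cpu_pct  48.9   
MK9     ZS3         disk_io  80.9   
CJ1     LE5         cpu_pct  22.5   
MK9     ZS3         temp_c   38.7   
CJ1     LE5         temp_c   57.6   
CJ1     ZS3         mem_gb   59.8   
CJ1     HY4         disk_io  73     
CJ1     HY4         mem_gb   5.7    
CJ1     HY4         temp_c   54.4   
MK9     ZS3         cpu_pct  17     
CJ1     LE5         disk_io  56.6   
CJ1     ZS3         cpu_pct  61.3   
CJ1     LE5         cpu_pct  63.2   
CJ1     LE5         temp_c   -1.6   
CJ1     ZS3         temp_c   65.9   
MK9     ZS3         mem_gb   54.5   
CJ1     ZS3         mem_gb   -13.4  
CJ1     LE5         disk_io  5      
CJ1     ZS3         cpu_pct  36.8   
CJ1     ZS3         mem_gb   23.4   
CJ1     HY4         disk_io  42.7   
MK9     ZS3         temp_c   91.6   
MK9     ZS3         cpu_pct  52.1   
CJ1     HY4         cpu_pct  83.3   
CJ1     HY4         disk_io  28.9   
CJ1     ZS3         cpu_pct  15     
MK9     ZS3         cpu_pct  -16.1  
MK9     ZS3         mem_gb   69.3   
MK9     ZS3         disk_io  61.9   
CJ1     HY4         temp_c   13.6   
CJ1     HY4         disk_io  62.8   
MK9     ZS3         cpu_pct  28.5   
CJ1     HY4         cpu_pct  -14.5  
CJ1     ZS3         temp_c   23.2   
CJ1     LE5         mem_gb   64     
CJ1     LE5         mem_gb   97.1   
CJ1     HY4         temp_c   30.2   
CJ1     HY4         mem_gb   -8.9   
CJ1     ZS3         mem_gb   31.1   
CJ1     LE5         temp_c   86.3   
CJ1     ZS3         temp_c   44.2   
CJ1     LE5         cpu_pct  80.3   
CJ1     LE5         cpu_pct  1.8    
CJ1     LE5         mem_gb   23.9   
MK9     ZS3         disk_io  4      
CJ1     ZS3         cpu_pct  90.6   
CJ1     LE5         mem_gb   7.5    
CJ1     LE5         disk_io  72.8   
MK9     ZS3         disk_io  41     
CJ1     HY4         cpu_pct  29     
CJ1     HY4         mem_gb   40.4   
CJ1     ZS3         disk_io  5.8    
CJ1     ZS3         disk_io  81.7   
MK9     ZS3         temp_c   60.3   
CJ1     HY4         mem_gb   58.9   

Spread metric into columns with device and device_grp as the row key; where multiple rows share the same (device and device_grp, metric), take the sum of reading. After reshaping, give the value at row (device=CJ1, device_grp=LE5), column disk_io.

141.1

Rows with device=CJ1, device_grp=LE5 and metric=disk_io: reading values are 6.7, 56.6, 5, 72.8.
6.7 + 56.6 + 5 + 72.8 = 141.1.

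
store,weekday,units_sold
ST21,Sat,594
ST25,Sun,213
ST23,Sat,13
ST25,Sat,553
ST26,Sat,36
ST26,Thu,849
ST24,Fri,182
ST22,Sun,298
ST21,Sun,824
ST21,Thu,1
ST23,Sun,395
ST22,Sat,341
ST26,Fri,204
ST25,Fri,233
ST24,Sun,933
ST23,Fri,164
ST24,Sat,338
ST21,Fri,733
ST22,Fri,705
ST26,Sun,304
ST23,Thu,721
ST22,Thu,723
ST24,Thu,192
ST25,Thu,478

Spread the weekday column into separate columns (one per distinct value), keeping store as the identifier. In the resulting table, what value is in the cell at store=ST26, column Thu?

Wide layout: rows indexed by store, columns are the 4 distinct weekday values (Sat, Sun, Thu, Fri).
Cell (store=ST26, weekday=Thu) draws from the long row where store=ST26 and weekday=Thu, which has units_sold=849.

849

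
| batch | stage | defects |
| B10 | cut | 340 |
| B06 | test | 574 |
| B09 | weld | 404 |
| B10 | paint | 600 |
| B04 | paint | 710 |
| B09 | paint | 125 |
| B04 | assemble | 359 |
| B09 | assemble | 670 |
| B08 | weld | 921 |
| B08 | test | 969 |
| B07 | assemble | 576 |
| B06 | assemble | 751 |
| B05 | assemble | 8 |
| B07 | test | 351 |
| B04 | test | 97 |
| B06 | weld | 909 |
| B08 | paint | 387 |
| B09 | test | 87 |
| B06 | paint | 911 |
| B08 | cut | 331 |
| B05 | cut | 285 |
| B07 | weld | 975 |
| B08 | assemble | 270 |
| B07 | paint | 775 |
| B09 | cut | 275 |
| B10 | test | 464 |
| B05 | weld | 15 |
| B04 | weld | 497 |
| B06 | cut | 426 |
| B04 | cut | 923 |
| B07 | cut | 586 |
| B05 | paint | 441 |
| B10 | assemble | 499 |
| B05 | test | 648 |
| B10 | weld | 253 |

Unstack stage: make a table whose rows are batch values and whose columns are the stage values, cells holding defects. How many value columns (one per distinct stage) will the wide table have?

5

5 distinct stage values: weld, cut, paint, assemble, test.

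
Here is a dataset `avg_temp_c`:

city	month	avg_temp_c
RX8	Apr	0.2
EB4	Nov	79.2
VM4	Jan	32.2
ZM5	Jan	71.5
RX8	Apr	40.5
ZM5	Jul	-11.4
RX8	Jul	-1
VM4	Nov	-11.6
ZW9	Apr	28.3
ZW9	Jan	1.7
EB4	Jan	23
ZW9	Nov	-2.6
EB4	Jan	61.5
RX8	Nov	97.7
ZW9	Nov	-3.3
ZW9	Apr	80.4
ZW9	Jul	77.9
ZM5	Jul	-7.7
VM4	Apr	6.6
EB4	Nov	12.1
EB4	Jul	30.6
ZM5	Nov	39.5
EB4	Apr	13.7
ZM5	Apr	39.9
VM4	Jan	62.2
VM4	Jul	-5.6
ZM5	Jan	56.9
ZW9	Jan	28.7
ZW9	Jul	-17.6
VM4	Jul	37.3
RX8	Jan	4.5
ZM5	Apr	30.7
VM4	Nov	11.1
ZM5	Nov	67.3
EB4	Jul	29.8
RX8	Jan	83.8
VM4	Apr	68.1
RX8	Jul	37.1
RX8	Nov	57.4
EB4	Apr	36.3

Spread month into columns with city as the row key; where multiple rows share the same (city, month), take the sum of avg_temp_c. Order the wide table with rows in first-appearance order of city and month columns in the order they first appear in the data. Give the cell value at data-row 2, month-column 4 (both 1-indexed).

60.4

With rows in first-appearance order of city, row 2 is city=EB4. month columns in first-appearance order: Apr, Nov, Jan, Jul; column 4 is Jul.
Long rows with city=EB4, month=Jul: 30.6 + 29.8 = 60.4.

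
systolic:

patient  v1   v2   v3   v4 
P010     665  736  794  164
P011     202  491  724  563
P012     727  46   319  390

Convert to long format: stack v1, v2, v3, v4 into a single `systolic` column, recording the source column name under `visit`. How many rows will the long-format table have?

12

3 patient values × 4 melted columns = 12 rows.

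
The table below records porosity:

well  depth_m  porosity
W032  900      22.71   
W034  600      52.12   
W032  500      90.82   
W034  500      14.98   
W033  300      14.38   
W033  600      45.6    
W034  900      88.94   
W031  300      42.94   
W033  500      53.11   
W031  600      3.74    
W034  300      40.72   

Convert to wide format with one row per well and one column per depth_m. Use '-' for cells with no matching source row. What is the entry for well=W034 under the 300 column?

The long row with well=W034, depth_m=300 has porosity=40.72.

40.72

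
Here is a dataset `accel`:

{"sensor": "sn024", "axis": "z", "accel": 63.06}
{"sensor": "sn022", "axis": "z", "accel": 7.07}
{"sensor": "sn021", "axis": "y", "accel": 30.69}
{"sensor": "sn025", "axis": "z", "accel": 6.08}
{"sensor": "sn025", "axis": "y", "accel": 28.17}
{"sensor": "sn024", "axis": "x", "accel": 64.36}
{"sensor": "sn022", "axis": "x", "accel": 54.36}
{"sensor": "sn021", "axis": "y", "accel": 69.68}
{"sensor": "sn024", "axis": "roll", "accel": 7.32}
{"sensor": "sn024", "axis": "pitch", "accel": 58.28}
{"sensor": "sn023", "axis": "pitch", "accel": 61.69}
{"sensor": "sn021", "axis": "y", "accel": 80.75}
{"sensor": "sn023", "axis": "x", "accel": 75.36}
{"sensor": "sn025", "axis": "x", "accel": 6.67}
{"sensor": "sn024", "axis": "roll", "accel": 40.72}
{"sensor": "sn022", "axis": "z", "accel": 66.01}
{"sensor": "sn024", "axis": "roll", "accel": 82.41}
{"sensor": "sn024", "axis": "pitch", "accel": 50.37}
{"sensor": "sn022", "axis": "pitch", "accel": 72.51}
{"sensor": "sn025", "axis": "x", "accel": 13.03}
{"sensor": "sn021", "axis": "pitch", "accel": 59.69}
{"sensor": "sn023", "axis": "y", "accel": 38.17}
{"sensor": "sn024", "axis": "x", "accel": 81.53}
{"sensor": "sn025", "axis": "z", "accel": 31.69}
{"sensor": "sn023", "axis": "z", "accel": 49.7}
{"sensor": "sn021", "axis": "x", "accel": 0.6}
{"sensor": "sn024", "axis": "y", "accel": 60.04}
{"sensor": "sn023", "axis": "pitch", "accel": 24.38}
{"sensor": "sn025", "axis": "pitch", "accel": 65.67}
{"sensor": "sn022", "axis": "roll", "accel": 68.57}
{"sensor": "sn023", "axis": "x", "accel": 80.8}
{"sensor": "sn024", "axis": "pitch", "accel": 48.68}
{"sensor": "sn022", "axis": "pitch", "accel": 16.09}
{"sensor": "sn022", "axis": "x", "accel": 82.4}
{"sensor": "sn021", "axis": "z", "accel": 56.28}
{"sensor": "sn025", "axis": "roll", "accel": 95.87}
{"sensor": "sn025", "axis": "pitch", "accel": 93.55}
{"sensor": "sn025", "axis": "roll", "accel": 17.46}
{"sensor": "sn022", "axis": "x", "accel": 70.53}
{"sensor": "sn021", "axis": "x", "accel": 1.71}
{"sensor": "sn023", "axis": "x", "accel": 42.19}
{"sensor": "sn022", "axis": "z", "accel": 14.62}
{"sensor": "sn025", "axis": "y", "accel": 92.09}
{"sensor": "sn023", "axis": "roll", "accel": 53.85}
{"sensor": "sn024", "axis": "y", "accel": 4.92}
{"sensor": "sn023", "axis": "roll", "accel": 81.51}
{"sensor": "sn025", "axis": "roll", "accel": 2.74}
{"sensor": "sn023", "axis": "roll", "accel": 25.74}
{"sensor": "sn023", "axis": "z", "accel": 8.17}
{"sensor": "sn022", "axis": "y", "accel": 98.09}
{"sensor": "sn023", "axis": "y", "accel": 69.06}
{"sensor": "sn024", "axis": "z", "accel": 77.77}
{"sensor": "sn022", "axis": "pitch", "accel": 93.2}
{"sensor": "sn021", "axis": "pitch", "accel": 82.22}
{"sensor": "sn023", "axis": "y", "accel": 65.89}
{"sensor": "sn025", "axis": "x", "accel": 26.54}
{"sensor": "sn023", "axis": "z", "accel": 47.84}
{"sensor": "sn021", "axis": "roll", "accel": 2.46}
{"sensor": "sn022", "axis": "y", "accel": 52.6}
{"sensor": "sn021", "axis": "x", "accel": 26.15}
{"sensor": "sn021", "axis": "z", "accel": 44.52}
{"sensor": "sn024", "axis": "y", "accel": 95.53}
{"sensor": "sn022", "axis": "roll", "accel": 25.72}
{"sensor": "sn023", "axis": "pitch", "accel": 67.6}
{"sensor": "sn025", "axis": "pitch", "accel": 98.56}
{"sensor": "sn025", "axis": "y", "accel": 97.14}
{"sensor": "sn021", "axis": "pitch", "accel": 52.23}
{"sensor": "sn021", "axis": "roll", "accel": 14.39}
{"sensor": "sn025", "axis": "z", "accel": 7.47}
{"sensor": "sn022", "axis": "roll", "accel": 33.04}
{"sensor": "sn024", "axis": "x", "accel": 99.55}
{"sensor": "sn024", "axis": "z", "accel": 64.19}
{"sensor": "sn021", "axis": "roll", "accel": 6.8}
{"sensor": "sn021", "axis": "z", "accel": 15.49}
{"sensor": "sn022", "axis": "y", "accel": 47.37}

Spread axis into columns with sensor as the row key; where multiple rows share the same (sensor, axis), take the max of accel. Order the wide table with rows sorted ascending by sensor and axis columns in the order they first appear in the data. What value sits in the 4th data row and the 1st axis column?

With rows sorted ascending by sensor, row 4 is sensor=sn024. axis columns in first-appearance order: z, y, x, roll, pitch; column 1 is z.
Long rows with sensor=sn024, axis=z: max(63.06, 77.77, 64.19) = 77.77.

77.77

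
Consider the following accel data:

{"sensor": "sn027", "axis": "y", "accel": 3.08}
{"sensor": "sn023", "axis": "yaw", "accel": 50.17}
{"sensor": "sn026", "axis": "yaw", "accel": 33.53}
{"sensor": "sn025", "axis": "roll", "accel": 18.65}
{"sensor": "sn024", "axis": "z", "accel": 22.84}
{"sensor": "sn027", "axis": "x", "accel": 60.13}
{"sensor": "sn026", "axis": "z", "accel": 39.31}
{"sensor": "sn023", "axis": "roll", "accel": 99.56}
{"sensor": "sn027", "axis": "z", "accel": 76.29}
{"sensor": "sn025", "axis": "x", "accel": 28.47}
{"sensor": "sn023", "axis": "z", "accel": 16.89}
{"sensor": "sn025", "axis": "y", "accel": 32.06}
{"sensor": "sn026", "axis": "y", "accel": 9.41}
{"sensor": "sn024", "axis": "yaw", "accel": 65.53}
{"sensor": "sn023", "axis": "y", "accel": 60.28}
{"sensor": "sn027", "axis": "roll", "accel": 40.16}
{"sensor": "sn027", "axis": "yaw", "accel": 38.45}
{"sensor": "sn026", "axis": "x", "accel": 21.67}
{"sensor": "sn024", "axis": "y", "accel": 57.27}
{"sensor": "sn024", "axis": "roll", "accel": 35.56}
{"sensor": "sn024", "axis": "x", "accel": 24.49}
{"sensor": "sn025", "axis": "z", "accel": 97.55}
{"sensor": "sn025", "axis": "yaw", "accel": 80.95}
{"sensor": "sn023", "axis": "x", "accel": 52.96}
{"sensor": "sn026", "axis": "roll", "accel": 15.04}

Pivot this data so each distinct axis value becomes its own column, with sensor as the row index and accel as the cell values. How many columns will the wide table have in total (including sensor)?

6

1 column for sensor plus 5 distinct axis values → 6 columns.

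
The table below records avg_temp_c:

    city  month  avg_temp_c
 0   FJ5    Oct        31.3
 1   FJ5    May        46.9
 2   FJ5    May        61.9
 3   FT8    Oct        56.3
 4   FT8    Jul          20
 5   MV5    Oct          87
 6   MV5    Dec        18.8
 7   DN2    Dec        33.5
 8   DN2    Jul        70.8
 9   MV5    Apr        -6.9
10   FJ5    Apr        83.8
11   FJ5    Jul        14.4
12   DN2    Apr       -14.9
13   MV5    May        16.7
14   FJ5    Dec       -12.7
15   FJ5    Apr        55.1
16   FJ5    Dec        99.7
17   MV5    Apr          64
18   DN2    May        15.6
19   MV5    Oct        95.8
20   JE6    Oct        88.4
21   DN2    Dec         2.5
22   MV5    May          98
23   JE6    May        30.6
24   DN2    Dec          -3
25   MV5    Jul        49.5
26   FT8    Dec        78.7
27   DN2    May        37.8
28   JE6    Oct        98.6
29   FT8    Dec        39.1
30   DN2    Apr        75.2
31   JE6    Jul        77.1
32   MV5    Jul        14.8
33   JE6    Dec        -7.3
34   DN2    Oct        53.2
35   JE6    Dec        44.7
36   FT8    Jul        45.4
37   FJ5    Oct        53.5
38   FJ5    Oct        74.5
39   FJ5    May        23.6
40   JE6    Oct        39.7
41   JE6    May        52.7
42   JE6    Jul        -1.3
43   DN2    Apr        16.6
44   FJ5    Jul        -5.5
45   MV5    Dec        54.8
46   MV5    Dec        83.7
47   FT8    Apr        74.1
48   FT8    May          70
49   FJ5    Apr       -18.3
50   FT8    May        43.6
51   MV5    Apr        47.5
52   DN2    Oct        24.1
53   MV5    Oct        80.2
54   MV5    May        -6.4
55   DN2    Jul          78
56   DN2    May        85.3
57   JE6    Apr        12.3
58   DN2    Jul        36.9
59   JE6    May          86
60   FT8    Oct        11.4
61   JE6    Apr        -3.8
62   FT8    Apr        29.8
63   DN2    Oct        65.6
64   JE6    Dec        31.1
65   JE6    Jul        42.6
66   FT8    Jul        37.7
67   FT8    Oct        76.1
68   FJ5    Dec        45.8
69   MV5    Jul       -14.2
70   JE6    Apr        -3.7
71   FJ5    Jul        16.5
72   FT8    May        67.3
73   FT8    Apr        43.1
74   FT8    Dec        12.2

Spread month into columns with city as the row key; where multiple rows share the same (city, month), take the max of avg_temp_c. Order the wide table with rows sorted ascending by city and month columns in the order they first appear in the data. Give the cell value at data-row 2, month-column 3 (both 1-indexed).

16.5

With rows sorted ascending by city, row 2 is city=FJ5. month columns in first-appearance order: Oct, May, Jul, Dec, Apr; column 3 is Jul.
Long rows with city=FJ5, month=Jul: max(14.4, -5.5, 16.5) = 16.5.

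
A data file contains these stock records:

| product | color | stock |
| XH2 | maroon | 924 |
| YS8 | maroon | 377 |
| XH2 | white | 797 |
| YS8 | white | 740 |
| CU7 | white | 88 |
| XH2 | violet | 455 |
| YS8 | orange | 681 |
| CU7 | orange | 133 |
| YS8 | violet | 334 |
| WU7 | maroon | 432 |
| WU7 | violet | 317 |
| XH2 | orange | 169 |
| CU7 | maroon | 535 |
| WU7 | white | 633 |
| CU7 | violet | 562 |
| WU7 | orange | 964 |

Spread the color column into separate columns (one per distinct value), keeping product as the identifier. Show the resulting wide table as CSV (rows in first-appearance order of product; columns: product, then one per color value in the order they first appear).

Columns: product plus the 4 distinct color values (maroon, white, violet, orange).
For example, row XH2 column maroon takes stock=924 from the long row (XH2, maroon).

product,maroon,white,violet,orange
XH2,924,797,455,169
YS8,377,740,334,681
CU7,535,88,562,133
WU7,432,633,317,964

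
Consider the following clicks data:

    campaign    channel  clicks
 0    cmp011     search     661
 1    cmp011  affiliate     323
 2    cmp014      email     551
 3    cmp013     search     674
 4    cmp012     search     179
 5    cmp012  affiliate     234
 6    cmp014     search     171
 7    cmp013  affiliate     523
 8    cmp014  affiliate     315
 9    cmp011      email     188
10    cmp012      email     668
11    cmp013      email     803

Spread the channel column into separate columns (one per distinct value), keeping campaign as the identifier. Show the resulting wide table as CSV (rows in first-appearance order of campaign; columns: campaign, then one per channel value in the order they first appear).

Columns: campaign plus the 3 distinct channel values (search, affiliate, email).
For example, row cmp011 column search takes clicks=661 from the long row (cmp011, search).

campaign,search,affiliate,email
cmp011,661,323,188
cmp014,171,315,551
cmp013,674,523,803
cmp012,179,234,668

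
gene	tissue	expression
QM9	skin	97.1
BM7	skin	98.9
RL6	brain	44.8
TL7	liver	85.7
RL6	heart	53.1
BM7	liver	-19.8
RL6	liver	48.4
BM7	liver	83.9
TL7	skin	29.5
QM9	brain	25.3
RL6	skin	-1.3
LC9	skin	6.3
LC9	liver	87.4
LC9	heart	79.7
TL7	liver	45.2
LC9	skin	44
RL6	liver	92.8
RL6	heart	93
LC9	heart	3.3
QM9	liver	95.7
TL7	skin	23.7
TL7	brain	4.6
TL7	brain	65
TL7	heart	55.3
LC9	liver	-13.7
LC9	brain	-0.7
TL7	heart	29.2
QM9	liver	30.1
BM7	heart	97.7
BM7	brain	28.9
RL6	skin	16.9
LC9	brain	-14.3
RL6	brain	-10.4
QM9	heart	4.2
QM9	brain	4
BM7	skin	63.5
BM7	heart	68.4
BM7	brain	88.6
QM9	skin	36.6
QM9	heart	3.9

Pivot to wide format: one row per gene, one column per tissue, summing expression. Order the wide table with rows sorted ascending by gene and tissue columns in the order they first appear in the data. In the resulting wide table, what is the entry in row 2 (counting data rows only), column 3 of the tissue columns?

73.7

With rows sorted ascending by gene, row 2 is gene=LC9. tissue columns in first-appearance order: skin, brain, liver, heart; column 3 is liver.
Long rows with gene=LC9, tissue=liver: 87.4 + -13.7 = 73.7.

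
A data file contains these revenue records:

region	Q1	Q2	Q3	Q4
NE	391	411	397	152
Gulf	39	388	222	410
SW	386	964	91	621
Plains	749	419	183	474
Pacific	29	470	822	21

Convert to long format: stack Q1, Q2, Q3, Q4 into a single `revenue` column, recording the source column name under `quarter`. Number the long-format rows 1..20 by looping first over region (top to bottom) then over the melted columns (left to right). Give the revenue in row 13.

20 rows total (5 × 4). Row 13: index ⌊(13-1)/4⌋ = 3 into region → Plains; (13-1) mod 4 = 0 into the melted columns → Q1.
So row 13 is (Plains, Q1, 749); revenue = 749.

749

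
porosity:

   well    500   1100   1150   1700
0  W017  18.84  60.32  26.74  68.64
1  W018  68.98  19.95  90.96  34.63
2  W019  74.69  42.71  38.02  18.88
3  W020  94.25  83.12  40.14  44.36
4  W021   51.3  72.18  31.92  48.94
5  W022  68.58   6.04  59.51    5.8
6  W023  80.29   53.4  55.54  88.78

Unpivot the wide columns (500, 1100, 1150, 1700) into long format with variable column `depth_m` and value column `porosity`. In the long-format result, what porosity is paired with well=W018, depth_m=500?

68.98

Unpivoting turns each (well, wide-column) pair into one long row.
The wide cell at row W018, column 500 holds 68.98, so the long row (W018, 500) has porosity=68.98.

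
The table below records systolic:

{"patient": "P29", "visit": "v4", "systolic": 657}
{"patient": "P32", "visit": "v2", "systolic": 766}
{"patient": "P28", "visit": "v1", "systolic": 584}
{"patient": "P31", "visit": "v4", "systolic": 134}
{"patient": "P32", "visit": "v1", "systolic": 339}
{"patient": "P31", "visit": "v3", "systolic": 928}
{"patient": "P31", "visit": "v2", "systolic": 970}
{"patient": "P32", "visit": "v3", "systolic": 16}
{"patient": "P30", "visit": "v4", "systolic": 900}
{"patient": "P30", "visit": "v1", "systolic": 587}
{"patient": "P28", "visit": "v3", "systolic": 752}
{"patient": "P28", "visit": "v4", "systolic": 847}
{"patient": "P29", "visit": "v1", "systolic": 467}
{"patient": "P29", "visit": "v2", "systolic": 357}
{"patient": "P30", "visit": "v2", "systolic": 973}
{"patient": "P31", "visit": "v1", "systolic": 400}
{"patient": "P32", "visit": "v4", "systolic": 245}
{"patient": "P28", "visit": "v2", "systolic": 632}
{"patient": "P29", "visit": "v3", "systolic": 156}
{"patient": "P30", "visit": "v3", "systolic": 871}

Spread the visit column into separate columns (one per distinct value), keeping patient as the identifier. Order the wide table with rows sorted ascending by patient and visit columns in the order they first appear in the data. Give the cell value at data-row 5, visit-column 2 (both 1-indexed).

With rows sorted ascending by patient, row 5 is patient=P32. visit columns in first-appearance order: v4, v2, v1, v3; column 2 is v2.
Long rows with patient=P32, visit=v2: systolic = 766.

766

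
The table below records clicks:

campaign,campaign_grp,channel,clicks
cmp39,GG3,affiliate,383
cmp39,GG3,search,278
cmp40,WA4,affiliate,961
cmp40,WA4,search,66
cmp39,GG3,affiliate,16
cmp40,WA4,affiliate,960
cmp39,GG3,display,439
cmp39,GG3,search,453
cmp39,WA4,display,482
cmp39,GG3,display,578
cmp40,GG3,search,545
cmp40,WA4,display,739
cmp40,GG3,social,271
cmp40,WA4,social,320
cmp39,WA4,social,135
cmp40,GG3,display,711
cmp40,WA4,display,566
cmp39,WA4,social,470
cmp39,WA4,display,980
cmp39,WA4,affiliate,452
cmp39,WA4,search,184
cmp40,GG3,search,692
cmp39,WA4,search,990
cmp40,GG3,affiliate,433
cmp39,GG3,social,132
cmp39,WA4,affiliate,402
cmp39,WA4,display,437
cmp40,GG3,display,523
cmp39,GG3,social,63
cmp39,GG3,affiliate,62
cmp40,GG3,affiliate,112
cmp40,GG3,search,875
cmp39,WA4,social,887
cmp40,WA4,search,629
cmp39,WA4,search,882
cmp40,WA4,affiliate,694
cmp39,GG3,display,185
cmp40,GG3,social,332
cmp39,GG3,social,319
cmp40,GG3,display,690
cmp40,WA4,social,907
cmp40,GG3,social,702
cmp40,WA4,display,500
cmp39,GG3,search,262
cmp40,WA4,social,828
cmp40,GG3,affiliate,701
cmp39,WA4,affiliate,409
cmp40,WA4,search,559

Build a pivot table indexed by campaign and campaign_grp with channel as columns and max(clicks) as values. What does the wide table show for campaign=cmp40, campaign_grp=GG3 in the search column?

875

Rows with campaign=cmp40, campaign_grp=GG3 and channel=search: clicks values are 545, 692, 875.
max(545, 692, 875) = 875.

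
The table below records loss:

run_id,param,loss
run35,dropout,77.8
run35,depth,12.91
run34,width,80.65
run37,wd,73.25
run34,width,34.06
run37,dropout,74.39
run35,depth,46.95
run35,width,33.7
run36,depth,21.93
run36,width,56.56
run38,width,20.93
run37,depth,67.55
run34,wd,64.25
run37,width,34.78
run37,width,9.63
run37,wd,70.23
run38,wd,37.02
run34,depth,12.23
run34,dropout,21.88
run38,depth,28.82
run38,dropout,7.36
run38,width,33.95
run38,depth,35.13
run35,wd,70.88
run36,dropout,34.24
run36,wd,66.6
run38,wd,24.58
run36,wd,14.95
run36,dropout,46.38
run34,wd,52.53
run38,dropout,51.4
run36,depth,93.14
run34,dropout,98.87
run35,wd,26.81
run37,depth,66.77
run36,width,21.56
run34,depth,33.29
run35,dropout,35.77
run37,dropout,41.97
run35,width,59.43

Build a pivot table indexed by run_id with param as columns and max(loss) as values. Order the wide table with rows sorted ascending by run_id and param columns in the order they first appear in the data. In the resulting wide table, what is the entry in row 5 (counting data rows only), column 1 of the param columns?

With rows sorted ascending by run_id, row 5 is run_id=run38. param columns in first-appearance order: dropout, depth, width, wd; column 1 is dropout.
Long rows with run_id=run38, param=dropout: max(7.36, 51.4) = 51.4.

51.4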